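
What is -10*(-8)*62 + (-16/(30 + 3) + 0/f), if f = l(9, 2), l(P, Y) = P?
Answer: 163664/33 ≈ 4959.5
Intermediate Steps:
f = 9
-10*(-8)*62 + (-16/(30 + 3) + 0/f) = -10*(-8)*62 + (-16/(30 + 3) + 0/9) = 80*62 + (-16/33 + 0*(1/9)) = 4960 + (-16*1/33 + 0) = 4960 + (-16/33 + 0) = 4960 - 16/33 = 163664/33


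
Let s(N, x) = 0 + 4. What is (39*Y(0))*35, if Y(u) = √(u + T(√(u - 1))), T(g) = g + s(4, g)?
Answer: 1365*√(4 + I) ≈ 2750.9 + 338.65*I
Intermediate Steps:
s(N, x) = 4
T(g) = 4 + g (T(g) = g + 4 = 4 + g)
Y(u) = √(4 + u + √(-1 + u)) (Y(u) = √(u + (4 + √(u - 1))) = √(u + (4 + √(-1 + u))) = √(4 + u + √(-1 + u)))
(39*Y(0))*35 = (39*√(4 + 0 + √(-1 + 0)))*35 = (39*√(4 + 0 + √(-1)))*35 = (39*√(4 + 0 + I))*35 = (39*√(4 + I))*35 = 1365*√(4 + I)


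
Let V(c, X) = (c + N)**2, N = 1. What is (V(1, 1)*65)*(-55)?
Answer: -14300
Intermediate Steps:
V(c, X) = (1 + c)**2 (V(c, X) = (c + 1)**2 = (1 + c)**2)
(V(1, 1)*65)*(-55) = ((1 + 1)**2*65)*(-55) = (2**2*65)*(-55) = (4*65)*(-55) = 260*(-55) = -14300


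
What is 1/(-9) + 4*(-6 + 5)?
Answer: -37/9 ≈ -4.1111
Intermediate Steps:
1/(-9) + 4*(-6 + 5) = -1/9 + 4*(-1) = -1/9 - 4 = -37/9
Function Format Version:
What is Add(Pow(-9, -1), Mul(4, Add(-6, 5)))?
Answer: Rational(-37, 9) ≈ -4.1111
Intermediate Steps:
Add(Pow(-9, -1), Mul(4, Add(-6, 5))) = Add(Rational(-1, 9), Mul(4, -1)) = Add(Rational(-1, 9), -4) = Rational(-37, 9)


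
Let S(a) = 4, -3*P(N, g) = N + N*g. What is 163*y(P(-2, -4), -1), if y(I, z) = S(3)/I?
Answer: -326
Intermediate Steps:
P(N, g) = -N/3 - N*g/3 (P(N, g) = -(N + N*g)/3 = -N/3 - N*g/3)
y(I, z) = 4/I
163*y(P(-2, -4), -1) = 163*(4/((-⅓*(-2)*(1 - 4)))) = 163*(4/((-⅓*(-2)*(-3)))) = 163*(4/(-2)) = 163*(4*(-½)) = 163*(-2) = -326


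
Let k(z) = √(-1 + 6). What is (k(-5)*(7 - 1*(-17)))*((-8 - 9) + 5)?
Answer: -288*√5 ≈ -643.99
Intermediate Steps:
k(z) = √5
(k(-5)*(7 - 1*(-17)))*((-8 - 9) + 5) = (√5*(7 - 1*(-17)))*((-8 - 9) + 5) = (√5*(7 + 17))*(-17 + 5) = (√5*24)*(-12) = (24*√5)*(-12) = -288*√5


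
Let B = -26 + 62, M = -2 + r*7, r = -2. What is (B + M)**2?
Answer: 400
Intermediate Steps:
M = -16 (M = -2 - 2*7 = -2 - 14 = -16)
B = 36
(B + M)**2 = (36 - 16)**2 = 20**2 = 400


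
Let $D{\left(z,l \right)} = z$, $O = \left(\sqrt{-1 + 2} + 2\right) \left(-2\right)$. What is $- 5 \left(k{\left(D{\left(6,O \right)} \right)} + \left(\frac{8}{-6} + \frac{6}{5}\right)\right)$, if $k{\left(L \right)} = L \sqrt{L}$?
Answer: $\frac{2}{3} - 30 \sqrt{6} \approx -72.818$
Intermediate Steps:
$O = -6$ ($O = \left(\sqrt{1} + 2\right) \left(-2\right) = \left(1 + 2\right) \left(-2\right) = 3 \left(-2\right) = -6$)
$k{\left(L \right)} = L^{\frac{3}{2}}$
$- 5 \left(k{\left(D{\left(6,O \right)} \right)} + \left(\frac{8}{-6} + \frac{6}{5}\right)\right) = - 5 \left(6^{\frac{3}{2}} + \left(\frac{8}{-6} + \frac{6}{5}\right)\right) = - 5 \left(6 \sqrt{6} + \left(8 \left(- \frac{1}{6}\right) + 6 \cdot \frac{1}{5}\right)\right) = - 5 \left(6 \sqrt{6} + \left(- \frac{4}{3} + \frac{6}{5}\right)\right) = - 5 \left(6 \sqrt{6} - \frac{2}{15}\right) = - 5 \left(- \frac{2}{15} + 6 \sqrt{6}\right) = \frac{2}{3} - 30 \sqrt{6}$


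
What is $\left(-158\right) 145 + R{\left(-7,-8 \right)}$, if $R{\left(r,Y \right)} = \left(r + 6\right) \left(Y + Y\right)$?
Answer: $-22894$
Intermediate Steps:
$R{\left(r,Y \right)} = 2 Y \left(6 + r\right)$ ($R{\left(r,Y \right)} = \left(6 + r\right) 2 Y = 2 Y \left(6 + r\right)$)
$\left(-158\right) 145 + R{\left(-7,-8 \right)} = \left(-158\right) 145 + 2 \left(-8\right) \left(6 - 7\right) = -22910 + 2 \left(-8\right) \left(-1\right) = -22910 + 16 = -22894$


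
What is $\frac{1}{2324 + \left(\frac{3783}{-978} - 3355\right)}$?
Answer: $- \frac{326}{337367} \approx -0.00096631$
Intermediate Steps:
$\frac{1}{2324 + \left(\frac{3783}{-978} - 3355\right)} = \frac{1}{2324 + \left(3783 \left(- \frac{1}{978}\right) - 3355\right)} = \frac{1}{2324 - \frac{1094991}{326}} = \frac{1}{- \frac{337367}{326}} = - \frac{326}{337367}$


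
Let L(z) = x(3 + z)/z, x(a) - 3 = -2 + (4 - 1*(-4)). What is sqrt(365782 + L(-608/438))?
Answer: sqrt(2112719383)/76 ≈ 604.79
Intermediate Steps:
x(a) = 9 (x(a) = 3 + (-2 + (4 - 1*(-4))) = 3 + (-2 + (4 + 4)) = 3 + (-2 + 8) = 3 + 6 = 9)
L(z) = 9/z
sqrt(365782 + L(-608/438)) = sqrt(365782 + 9/((-608/438))) = sqrt(365782 + 9/((-608*1/438))) = sqrt(365782 + 9/(-304/219)) = sqrt(365782 + 9*(-219/304)) = sqrt(365782 - 1971/304) = sqrt(111195757/304) = sqrt(2112719383)/76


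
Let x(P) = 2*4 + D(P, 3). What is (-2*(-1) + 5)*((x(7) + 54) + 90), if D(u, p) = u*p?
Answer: 1211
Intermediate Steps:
D(u, p) = p*u
x(P) = 8 + 3*P (x(P) = 2*4 + 3*P = 8 + 3*P)
(-2*(-1) + 5)*((x(7) + 54) + 90) = (-2*(-1) + 5)*(((8 + 3*7) + 54) + 90) = (2 + 5)*(((8 + 21) + 54) + 90) = 7*((29 + 54) + 90) = 7*(83 + 90) = 7*173 = 1211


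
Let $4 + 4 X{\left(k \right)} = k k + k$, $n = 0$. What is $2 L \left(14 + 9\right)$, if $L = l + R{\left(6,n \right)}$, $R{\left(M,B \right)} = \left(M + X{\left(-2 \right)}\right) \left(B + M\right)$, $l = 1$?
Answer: $1564$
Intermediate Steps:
$X{\left(k \right)} = -1 + \frac{k}{4} + \frac{k^{2}}{4}$ ($X{\left(k \right)} = -1 + \frac{k k + k}{4} = -1 + \frac{k^{2} + k}{4} = -1 + \frac{k + k^{2}}{4} = -1 + \left(\frac{k}{4} + \frac{k^{2}}{4}\right) = -1 + \frac{k}{4} + \frac{k^{2}}{4}$)
$R{\left(M,B \right)} = \left(- \frac{1}{2} + M\right) \left(B + M\right)$ ($R{\left(M,B \right)} = \left(M + \left(-1 + \frac{1}{4} \left(-2\right) + \frac{\left(-2\right)^{2}}{4}\right)\right) \left(B + M\right) = \left(M - \frac{1}{2}\right) \left(B + M\right) = \left(- \frac{1}{2} + M\right) \left(B + M\right)$)
$L = 34$ ($L = 1 + \left(6^{2} - 0 - 3 + 0 \cdot 6\right) = 1 + \left(36 + 0 - 3 + 0\right) = 1 + 33 = 34$)
$2 L \left(14 + 9\right) = 2 \cdot 34 \left(14 + 9\right) = 68 \cdot 23 = 1564$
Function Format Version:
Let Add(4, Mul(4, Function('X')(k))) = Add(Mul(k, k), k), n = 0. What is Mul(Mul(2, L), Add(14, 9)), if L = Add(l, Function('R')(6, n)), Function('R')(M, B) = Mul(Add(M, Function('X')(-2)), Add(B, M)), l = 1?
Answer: 1564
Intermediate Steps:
Function('X')(k) = Add(-1, Mul(Rational(1, 4), k), Mul(Rational(1, 4), Pow(k, 2))) (Function('X')(k) = Add(-1, Mul(Rational(1, 4), Add(Mul(k, k), k))) = Add(-1, Mul(Rational(1, 4), Add(Pow(k, 2), k))) = Add(-1, Mul(Rational(1, 4), Add(k, Pow(k, 2)))) = Add(-1, Add(Mul(Rational(1, 4), k), Mul(Rational(1, 4), Pow(k, 2)))) = Add(-1, Mul(Rational(1, 4), k), Mul(Rational(1, 4), Pow(k, 2))))
Function('R')(M, B) = Mul(Add(Rational(-1, 2), M), Add(B, M)) (Function('R')(M, B) = Mul(Add(M, Add(-1, Mul(Rational(1, 4), -2), Mul(Rational(1, 4), Pow(-2, 2)))), Add(B, M)) = Mul(Add(M, Add(-1, Rational(-1, 2), Mul(Rational(1, 4), 4))), Add(B, M)) = Mul(Add(M, Add(-1, Rational(-1, 2), 1)), Add(B, M)) = Mul(Add(M, Rational(-1, 2)), Add(B, M)) = Mul(Add(Rational(-1, 2), M), Add(B, M)))
L = 34 (L = Add(1, Add(Pow(6, 2), Mul(Rational(-1, 2), 0), Mul(Rational(-1, 2), 6), Mul(0, 6))) = Add(1, Add(36, 0, -3, 0)) = Add(1, 33) = 34)
Mul(Mul(2, L), Add(14, 9)) = Mul(Mul(2, 34), Add(14, 9)) = Mul(68, 23) = 1564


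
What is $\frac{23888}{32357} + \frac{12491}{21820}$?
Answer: $\frac{925407447}{706029740} \approx 1.3107$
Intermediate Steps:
$\frac{23888}{32357} + \frac{12491}{21820} = \frac{925407447}{706029740}$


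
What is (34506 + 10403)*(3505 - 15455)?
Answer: -536662550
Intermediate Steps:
(34506 + 10403)*(3505 - 15455) = 44909*(-11950) = -536662550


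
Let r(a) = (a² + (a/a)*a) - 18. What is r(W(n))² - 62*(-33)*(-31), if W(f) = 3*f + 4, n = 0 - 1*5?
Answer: -54962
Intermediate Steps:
n = -5 (n = 0 - 5 = -5)
W(f) = 4 + 3*f
r(a) = -18 + a + a² (r(a) = (a² + 1*a) - 18 = (a² + a) - 18 = (a + a²) - 18 = -18 + a + a²)
r(W(n))² - 62*(-33)*(-31) = (-18 + (4 + 3*(-5)) + (4 + 3*(-5))²)² - 62*(-33)*(-31) = (-18 + (4 - 15) + (4 - 15)²)² - (-2046)*(-31) = (-18 - 11 + (-11)²)² - 1*63426 = (-18 - 11 + 121)² - 63426 = 92² - 63426 = 8464 - 63426 = -54962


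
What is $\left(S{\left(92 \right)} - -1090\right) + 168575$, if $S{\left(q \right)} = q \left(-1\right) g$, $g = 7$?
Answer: $169021$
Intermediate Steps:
$S{\left(q \right)} = - 7 q$ ($S{\left(q \right)} = q \left(-1\right) 7 = - q 7 = - 7 q$)
$\left(S{\left(92 \right)} - -1090\right) + 168575 = \left(\left(-7\right) 92 - -1090\right) + 168575 = \left(-644 + 1090\right) + 168575 = 446 + 168575 = 169021$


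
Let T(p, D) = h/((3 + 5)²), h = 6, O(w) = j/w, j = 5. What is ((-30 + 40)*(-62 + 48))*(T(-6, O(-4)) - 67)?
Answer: 74935/8 ≈ 9366.9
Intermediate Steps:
O(w) = 5/w
T(p, D) = 3/32 (T(p, D) = 6/((3 + 5)²) = 6/(8²) = 6/64 = 6*(1/64) = 3/32)
((-30 + 40)*(-62 + 48))*(T(-6, O(-4)) - 67) = ((-30 + 40)*(-62 + 48))*(3/32 - 67) = (10*(-14))*(-2141/32) = -140*(-2141/32) = 74935/8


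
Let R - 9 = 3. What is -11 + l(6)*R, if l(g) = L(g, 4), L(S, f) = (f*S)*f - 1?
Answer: 1129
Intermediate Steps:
R = 12 (R = 9 + 3 = 12)
L(S, f) = -1 + S*f**2 (L(S, f) = (S*f)*f - 1 = S*f**2 - 1 = -1 + S*f**2)
l(g) = -1 + 16*g (l(g) = -1 + g*4**2 = -1 + g*16 = -1 + 16*g)
-11 + l(6)*R = -11 + (-1 + 16*6)*12 = -11 + (-1 + 96)*12 = -11 + 95*12 = -11 + 1140 = 1129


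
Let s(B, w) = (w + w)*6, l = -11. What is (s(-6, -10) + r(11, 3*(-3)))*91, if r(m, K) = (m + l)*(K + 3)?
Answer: -10920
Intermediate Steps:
r(m, K) = (-11 + m)*(3 + K) (r(m, K) = (m - 11)*(K + 3) = (-11 + m)*(3 + K))
s(B, w) = 12*w (s(B, w) = (2*w)*6 = 12*w)
(s(-6, -10) + r(11, 3*(-3)))*91 = (12*(-10) + (-33 - 33*(-3) + 3*11 + (3*(-3))*11))*91 = (-120 + (-33 - 11*(-9) + 33 - 9*11))*91 = (-120 + (-33 + 99 + 33 - 99))*91 = (-120 + 0)*91 = -120*91 = -10920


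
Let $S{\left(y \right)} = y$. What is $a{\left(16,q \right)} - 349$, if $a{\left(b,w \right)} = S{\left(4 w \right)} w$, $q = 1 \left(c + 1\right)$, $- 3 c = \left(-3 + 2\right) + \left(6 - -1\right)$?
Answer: $-345$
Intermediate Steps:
$c = -2$ ($c = - \frac{\left(-3 + 2\right) + \left(6 - -1\right)}{3} = - \frac{-1 + \left(6 + 1\right)}{3} = - \frac{-1 + 7}{3} = \left(- \frac{1}{3}\right) 6 = -2$)
$q = -1$ ($q = 1 \left(-2 + 1\right) = 1 \left(-1\right) = -1$)
$a{\left(b,w \right)} = 4 w^{2}$ ($a{\left(b,w \right)} = 4 w w = 4 w^{2}$)
$a{\left(16,q \right)} - 349 = 4 \left(-1\right)^{2} - 349 = 4 \cdot 1 - 349 = 4 - 349 = -345$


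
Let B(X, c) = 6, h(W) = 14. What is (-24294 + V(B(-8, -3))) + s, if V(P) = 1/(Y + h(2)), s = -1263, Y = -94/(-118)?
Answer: -22311202/873 ≈ -25557.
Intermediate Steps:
Y = 47/59 (Y = -94*(-1/118) = 47/59 ≈ 0.79661)
V(P) = 59/873 (V(P) = 1/(47/59 + 14) = 1/(873/59) = 59/873)
(-24294 + V(B(-8, -3))) + s = (-24294 + 59/873) - 1263 = -21208603/873 - 1263 = -22311202/873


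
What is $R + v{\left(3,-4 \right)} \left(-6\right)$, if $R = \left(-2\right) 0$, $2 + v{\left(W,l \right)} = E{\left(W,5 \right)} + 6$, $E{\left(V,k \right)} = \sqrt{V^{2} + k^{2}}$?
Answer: $-24 - 6 \sqrt{34} \approx -58.986$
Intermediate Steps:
$v{\left(W,l \right)} = 4 + \sqrt{25 + W^{2}}$ ($v{\left(W,l \right)} = -2 + \left(\sqrt{W^{2} + 5^{2}} + 6\right) = -2 + \left(\sqrt{W^{2} + 25} + 6\right) = -2 + \left(\sqrt{25 + W^{2}} + 6\right) = -2 + \left(6 + \sqrt{25 + W^{2}}\right) = 4 + \sqrt{25 + W^{2}}$)
$R = 0$
$R + v{\left(3,-4 \right)} \left(-6\right) = 0 + \left(4 + \sqrt{25 + 3^{2}}\right) \left(-6\right) = 0 + \left(4 + \sqrt{25 + 9}\right) \left(-6\right) = 0 + \left(4 + \sqrt{34}\right) \left(-6\right) = 0 - \left(24 + 6 \sqrt{34}\right) = -24 - 6 \sqrt{34}$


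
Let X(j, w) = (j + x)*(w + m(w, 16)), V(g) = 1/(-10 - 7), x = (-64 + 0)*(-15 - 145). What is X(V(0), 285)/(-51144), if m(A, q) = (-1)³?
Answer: -12359609/217362 ≈ -56.862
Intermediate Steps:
x = 10240 (x = -64*(-160) = 10240)
m(A, q) = -1
V(g) = -1/17 (V(g) = 1/(-17) = -1/17)
X(j, w) = (-1 + w)*(10240 + j) (X(j, w) = (j + 10240)*(w - 1) = (10240 + j)*(-1 + w) = (-1 + w)*(10240 + j))
X(V(0), 285)/(-51144) = (-10240 - 1*(-1/17) + 10240*285 - 1/17*285)/(-51144) = (-10240 + 1/17 + 2918400 - 285/17)*(-1/51144) = (49438436/17)*(-1/51144) = -12359609/217362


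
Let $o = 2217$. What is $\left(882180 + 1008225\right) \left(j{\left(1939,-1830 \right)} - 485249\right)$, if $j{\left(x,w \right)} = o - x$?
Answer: $-916791603255$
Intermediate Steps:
$j{\left(x,w \right)} = 2217 - x$
$\left(882180 + 1008225\right) \left(j{\left(1939,-1830 \right)} - 485249\right) = \left(882180 + 1008225\right) \left(\left(2217 - 1939\right) - 485249\right) = 1890405 \left(\left(2217 - 1939\right) - 485249\right) = 1890405 \left(278 - 485249\right) = 1890405 \left(-484971\right) = -916791603255$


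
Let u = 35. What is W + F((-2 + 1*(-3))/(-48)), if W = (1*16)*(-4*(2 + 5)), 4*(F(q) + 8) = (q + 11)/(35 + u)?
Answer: -6128107/13440 ≈ -455.96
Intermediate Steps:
F(q) = -2229/280 + q/280 (F(q) = -8 + ((q + 11)/(35 + 35))/4 = -8 + ((11 + q)/70)/4 = -8 + ((11 + q)*(1/70))/4 = -8 + (11/70 + q/70)/4 = -8 + (11/280 + q/280) = -2229/280 + q/280)
W = -448 (W = 16*(-4*7) = 16*(-28) = -448)
W + F((-2 + 1*(-3))/(-48)) = -448 + (-2229/280 + ((-2 + 1*(-3))/(-48))/280) = -448 + (-2229/280 + ((-2 - 3)*(-1/48))/280) = -448 + (-2229/280 + (-5*(-1/48))/280) = -448 + (-2229/280 + (1/280)*(5/48)) = -448 + (-2229/280 + 1/2688) = -448 - 106987/13440 = -6128107/13440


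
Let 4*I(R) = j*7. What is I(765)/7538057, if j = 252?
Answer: 441/7538057 ≈ 5.8503e-5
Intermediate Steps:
I(R) = 441 (I(R) = (252*7)/4 = (¼)*1764 = 441)
I(765)/7538057 = 441/7538057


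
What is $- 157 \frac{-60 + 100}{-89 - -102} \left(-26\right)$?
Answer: $12560$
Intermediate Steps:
$- 157 \frac{-60 + 100}{-89 - -102} \left(-26\right) = - 157 \frac{40}{-89 + 102} \left(-26\right) = - 157 \cdot \frac{40}{13} \left(-26\right) = - 157 \cdot 40 \cdot \frac{1}{13} \left(-26\right) = \left(-157\right) \frac{40}{13} \left(-26\right) = \left(- \frac{6280}{13}\right) \left(-26\right) = 12560$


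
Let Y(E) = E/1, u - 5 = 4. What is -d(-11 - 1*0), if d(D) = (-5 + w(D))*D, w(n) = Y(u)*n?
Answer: -1144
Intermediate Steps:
u = 9 (u = 5 + 4 = 9)
Y(E) = E (Y(E) = E*1 = E)
w(n) = 9*n
d(D) = D*(-5 + 9*D) (d(D) = (-5 + 9*D)*D = D*(-5 + 9*D))
-d(-11 - 1*0) = -(-11 - 1*0)*(-5 + 9*(-11 - 1*0)) = -(-11 + 0)*(-5 + 9*(-11 + 0)) = -(-11)*(-5 + 9*(-11)) = -(-11)*(-5 - 99) = -(-11)*(-104) = -1*1144 = -1144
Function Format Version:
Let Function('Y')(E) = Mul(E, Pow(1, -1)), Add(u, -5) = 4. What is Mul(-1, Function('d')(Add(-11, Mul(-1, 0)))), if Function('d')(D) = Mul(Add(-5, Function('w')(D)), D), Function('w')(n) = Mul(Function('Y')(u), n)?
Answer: -1144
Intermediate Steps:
u = 9 (u = Add(5, 4) = 9)
Function('Y')(E) = E (Function('Y')(E) = Mul(E, 1) = E)
Function('w')(n) = Mul(9, n)
Function('d')(D) = Mul(D, Add(-5, Mul(9, D))) (Function('d')(D) = Mul(Add(-5, Mul(9, D)), D) = Mul(D, Add(-5, Mul(9, D))))
Mul(-1, Function('d')(Add(-11, Mul(-1, 0)))) = Mul(-1, Mul(Add(-11, Mul(-1, 0)), Add(-5, Mul(9, Add(-11, Mul(-1, 0)))))) = Mul(-1, Mul(Add(-11, 0), Add(-5, Mul(9, Add(-11, 0))))) = Mul(-1, Mul(-11, Add(-5, Mul(9, -11)))) = Mul(-1, Mul(-11, Add(-5, -99))) = Mul(-1, Mul(-11, -104)) = Mul(-1, 1144) = -1144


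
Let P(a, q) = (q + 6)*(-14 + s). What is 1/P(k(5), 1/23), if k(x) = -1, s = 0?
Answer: -23/1946 ≈ -0.011819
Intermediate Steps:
P(a, q) = -84 - 14*q (P(a, q) = (q + 6)*(-14 + 0) = (6 + q)*(-14) = -84 - 14*q)
1/P(k(5), 1/23) = 1/(-84 - 14/23) = 1/(-1946/23) = -23/1946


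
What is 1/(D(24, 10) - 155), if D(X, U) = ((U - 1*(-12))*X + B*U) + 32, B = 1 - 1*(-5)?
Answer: 1/465 ≈ 0.0021505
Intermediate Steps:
B = 6 (B = 1 + 5 = 6)
D(X, U) = 32 + 6*U + X*(12 + U) (D(X, U) = ((U - 1*(-12))*X + 6*U) + 32 = ((U + 12)*X + 6*U) + 32 = ((12 + U)*X + 6*U) + 32 = (X*(12 + U) + 6*U) + 32 = (6*U + X*(12 + U)) + 32 = 32 + 6*U + X*(12 + U))
1/(D(24, 10) - 155) = 1/((32 + 6*10 + 12*24 + 10*24) - 155) = 1/((32 + 60 + 288 + 240) - 155) = 1/(620 - 155) = 1/465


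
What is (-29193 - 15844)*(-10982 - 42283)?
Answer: 2398895805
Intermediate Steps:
(-29193 - 15844)*(-10982 - 42283) = -45037*(-53265) = 2398895805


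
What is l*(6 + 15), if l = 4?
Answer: 84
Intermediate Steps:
l*(6 + 15) = 4*(6 + 15) = 4*21 = 84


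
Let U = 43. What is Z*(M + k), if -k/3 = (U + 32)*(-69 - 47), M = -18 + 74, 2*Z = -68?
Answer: -889304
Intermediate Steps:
Z = -34 (Z = (½)*(-68) = -34)
M = 56
k = 26100 (k = -3*(43 + 32)*(-69 - 47) = -225*(-116) = -3*(-8700) = 26100)
Z*(M + k) = -34*(56 + 26100) = -34*26156 = -889304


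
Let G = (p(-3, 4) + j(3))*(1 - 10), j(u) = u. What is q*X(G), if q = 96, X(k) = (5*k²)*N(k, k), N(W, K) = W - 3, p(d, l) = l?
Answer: -125737920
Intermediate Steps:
N(W, K) = -3 + W
G = -63 (G = (4 + 3)*(1 - 10) = 7*(-9) = -63)
X(k) = 5*k²*(-3 + k) (X(k) = (5*k²)*(-3 + k) = 5*k²*(-3 + k))
q*X(G) = 96*(5*(-63)²*(-3 - 63)) = 96*(5*3969*(-66)) = 96*(-1309770) = -125737920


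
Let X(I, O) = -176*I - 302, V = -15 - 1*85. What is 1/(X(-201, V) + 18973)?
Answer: 1/54047 ≈ 1.8502e-5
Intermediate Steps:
V = -100 (V = -15 - 85 = -100)
X(I, O) = -302 - 176*I
1/(X(-201, V) + 18973) = 1/((-302 - 176*(-201)) + 18973) = 1/((-302 + 35376) + 18973) = 1/(35074 + 18973) = 1/54047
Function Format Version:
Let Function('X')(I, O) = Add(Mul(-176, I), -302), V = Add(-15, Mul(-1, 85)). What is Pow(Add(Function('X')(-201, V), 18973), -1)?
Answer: Rational(1, 54047) ≈ 1.8502e-5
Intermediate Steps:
V = -100 (V = Add(-15, -85) = -100)
Function('X')(I, O) = Add(-302, Mul(-176, I))
Pow(Add(Function('X')(-201, V), 18973), -1) = Pow(Add(Add(-302, Mul(-176, -201)), 18973), -1) = Pow(Add(Add(-302, 35376), 18973), -1) = Pow(Add(35074, 18973), -1) = Pow(54047, -1) = Rational(1, 54047)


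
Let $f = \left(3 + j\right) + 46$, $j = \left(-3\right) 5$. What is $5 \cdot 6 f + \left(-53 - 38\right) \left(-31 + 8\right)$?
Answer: $3113$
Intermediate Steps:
$j = -15$
$f = 34$ ($f = \left(3 - 15\right) + 46 = -12 + 46 = 34$)
$5 \cdot 6 f + \left(-53 - 38\right) \left(-31 + 8\right) = 5 \cdot 6 \cdot 34 + \left(-53 - 38\right) \left(-31 + 8\right) = 30 \cdot 34 - -2093 = 1020 + 2093 = 3113$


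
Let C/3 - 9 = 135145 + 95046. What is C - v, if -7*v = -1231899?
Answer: 3602301/7 ≈ 5.1461e+5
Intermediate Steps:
v = 1231899/7 (v = -⅐*(-1231899) = 1231899/7 ≈ 1.7599e+5)
C = 690600 (C = 27 + 3*(135145 + 95046) = 27 + 3*230191 = 27 + 690573 = 690600)
C - v = 690600 - 1*1231899/7 = 690600 - 1231899/7 = 3602301/7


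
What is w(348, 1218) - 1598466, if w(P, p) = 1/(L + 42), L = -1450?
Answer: -2250640129/1408 ≈ -1.5985e+6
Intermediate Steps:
w(P, p) = -1/1408 (w(P, p) = 1/(-1450 + 42) = 1/(-1408) = -1/1408)
w(348, 1218) - 1598466 = -1/1408 - 1598466 = -2250640129/1408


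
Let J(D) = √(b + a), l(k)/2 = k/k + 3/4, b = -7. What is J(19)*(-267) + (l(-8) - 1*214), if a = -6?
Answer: -421/2 - 267*I*√13 ≈ -210.5 - 962.68*I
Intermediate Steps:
l(k) = 7/2 (l(k) = 2*(k/k + 3/4) = 2*(1 + 3*(¼)) = 2*(1 + ¾) = 2*(7/4) = 7/2)
J(D) = I*√13 (J(D) = √(-7 - 6) = √(-13) = I*√13)
J(19)*(-267) + (l(-8) - 1*214) = (I*√13)*(-267) + (7/2 - 1*214) = -267*I*√13 + (7/2 - 214) = -267*I*√13 - 421/2 = -421/2 - 267*I*√13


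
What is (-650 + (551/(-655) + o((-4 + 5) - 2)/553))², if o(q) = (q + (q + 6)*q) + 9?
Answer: 55574520648430144/131199706225 ≈ 4.2359e+5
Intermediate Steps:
o(q) = 9 + q + q*(6 + q) (o(q) = (q + (6 + q)*q) + 9 = (q + q*(6 + q)) + 9 = 9 + q + q*(6 + q))
(-650 + (551/(-655) + o((-4 + 5) - 2)/553))² = (-650 + (551/(-655) + (9 + ((-4 + 5) - 2)² + 7*((-4 + 5) - 2))/553))² = (-650 + (551*(-1/655) + (9 + (1 - 2)² + 7*(1 - 2))*(1/553)))² = (-650 + (-551/655 + (9 + (-1)² + 7*(-1))*(1/553)))² = (-650 + (-551/655 + (9 + 1 - 7)*(1/553)))² = (-650 + (-551/655 + 3*(1/553)))² = (-650 + (-551/655 + 3/553))² = (-650 - 302738/362215)² = (-235742488/362215)² = 55574520648430144/131199706225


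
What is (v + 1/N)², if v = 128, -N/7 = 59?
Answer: 2794496769/170569 ≈ 16383.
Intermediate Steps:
N = -413 (N = -7*59 = -413)
(v + 1/N)² = (128 + 1/(-413))² = (128 - 1/413)² = (52863/413)² = 2794496769/170569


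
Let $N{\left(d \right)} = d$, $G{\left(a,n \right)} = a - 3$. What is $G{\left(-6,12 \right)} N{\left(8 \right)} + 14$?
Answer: $-58$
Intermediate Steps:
$G{\left(a,n \right)} = -3 + a$ ($G{\left(a,n \right)} = a - 3 = -3 + a$)
$G{\left(-6,12 \right)} N{\left(8 \right)} + 14 = \left(-3 - 6\right) 8 + 14 = \left(-9\right) 8 + 14 = -72 + 14 = -58$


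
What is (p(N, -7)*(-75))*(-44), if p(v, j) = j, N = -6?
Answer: -23100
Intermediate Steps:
(p(N, -7)*(-75))*(-44) = -7*(-75)*(-44) = 525*(-44) = -23100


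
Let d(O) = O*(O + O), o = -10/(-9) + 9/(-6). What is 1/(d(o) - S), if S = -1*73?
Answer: 162/11875 ≈ 0.013642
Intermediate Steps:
S = -73
o = -7/18 (o = -10*(-⅑) + 9*(-⅙) = 10/9 - 3/2 = -7/18 ≈ -0.38889)
d(O) = 2*O² (d(O) = O*(2*O) = 2*O²)
1/(d(o) - S) = 1/(2*(-7/18)² - 1*(-73)) = 1/(2*(49/324) + 73) = 1/(49/162 + 73) = 1/(11875/162) = 162/11875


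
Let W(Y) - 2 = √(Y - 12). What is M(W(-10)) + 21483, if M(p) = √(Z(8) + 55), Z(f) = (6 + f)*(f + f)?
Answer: 21483 + 3*√31 ≈ 21500.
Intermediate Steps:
Z(f) = 2*f*(6 + f) (Z(f) = (6 + f)*(2*f) = 2*f*(6 + f))
W(Y) = 2 + √(-12 + Y) (W(Y) = 2 + √(Y - 12) = 2 + √(-12 + Y))
M(p) = 3*√31 (M(p) = √(2*8*(6 + 8) + 55) = √(2*8*14 + 55) = √(224 + 55) = √279 = 3*√31)
M(W(-10)) + 21483 = 3*√31 + 21483 = 21483 + 3*√31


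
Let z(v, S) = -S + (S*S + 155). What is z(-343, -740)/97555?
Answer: 109699/19511 ≈ 5.6224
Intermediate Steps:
z(v, S) = 155 + S**2 - S (z(v, S) = -S + (S**2 + 155) = -S + (155 + S**2) = 155 + S**2 - S)
z(-343, -740)/97555 = (155 + (-740)**2 - 1*(-740))/97555 = (155 + 547600 + 740)*(1/97555) = 548495*(1/97555) = 109699/19511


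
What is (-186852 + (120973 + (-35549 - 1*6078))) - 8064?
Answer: -115570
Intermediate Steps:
(-186852 + (120973 + (-35549 - 1*6078))) - 8064 = (-186852 + (120973 + (-35549 - 6078))) - 8064 = (-186852 + (120973 - 41627)) - 8064 = (-186852 + 79346) - 8064 = -107506 - 8064 = -115570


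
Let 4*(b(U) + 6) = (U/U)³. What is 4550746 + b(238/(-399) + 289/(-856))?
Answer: 18202961/4 ≈ 4.5507e+6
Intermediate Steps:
b(U) = -23/4 (b(U) = -6 + (U/U)³/4 = -6 + (¼)*1³ = -6 + (¼)*1 = -6 + ¼ = -23/4)
4550746 + b(238/(-399) + 289/(-856)) = 4550746 - 23/4 = 18202961/4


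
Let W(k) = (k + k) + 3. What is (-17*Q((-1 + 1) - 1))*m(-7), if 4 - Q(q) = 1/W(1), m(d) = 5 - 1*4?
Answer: -323/5 ≈ -64.600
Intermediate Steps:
W(k) = 3 + 2*k (W(k) = 2*k + 3 = 3 + 2*k)
m(d) = 1 (m(d) = 5 - 4 = 1)
Q(q) = 19/5 (Q(q) = 4 - 1/(3 + 2*1) = 4 - 1/(3 + 2) = 4 - 1/5 = 4 - 1*⅕ = 4 - ⅕ = 19/5)
(-17*Q((-1 + 1) - 1))*m(-7) = -17*19/5*1 = -323/5*1 = -323/5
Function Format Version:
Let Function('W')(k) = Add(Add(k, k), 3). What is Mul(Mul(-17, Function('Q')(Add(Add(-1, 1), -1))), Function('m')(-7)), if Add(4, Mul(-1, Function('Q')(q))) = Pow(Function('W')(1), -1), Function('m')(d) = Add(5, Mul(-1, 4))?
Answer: Rational(-323, 5) ≈ -64.600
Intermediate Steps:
Function('W')(k) = Add(3, Mul(2, k)) (Function('W')(k) = Add(Mul(2, k), 3) = Add(3, Mul(2, k)))
Function('m')(d) = 1 (Function('m')(d) = Add(5, -4) = 1)
Function('Q')(q) = Rational(19, 5) (Function('Q')(q) = Add(4, Mul(-1, Pow(Add(3, Mul(2, 1)), -1))) = Add(4, Mul(-1, Pow(Add(3, 2), -1))) = Add(4, Mul(-1, Pow(5, -1))) = Add(4, Mul(-1, Rational(1, 5))) = Add(4, Rational(-1, 5)) = Rational(19, 5))
Mul(Mul(-17, Function('Q')(Add(Add(-1, 1), -1))), Function('m')(-7)) = Mul(Mul(-17, Rational(19, 5)), 1) = Mul(Rational(-323, 5), 1) = Rational(-323, 5)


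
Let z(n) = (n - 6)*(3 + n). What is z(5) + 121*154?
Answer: 18626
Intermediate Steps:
z(n) = (-6 + n)*(3 + n)
z(5) + 121*154 = (-18 + 5² - 3*5) + 121*154 = (-18 + 25 - 15) + 18634 = -8 + 18634 = 18626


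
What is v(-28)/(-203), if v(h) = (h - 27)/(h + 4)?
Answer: -55/4872 ≈ -0.011289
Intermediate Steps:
v(h) = (-27 + h)/(4 + h)
v(-28)/(-203) = ((-27 - 28)/(4 - 28))/(-203) = (-55/(-24))*(-1/203) = -1/24*(-55)*(-1/203) = (55/24)*(-1/203) = -55/4872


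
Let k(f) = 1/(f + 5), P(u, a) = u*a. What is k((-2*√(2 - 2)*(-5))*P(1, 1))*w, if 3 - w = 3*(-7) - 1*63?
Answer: 87/5 ≈ 17.400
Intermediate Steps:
P(u, a) = a*u
k(f) = 1/(5 + f)
w = 87 (w = 3 - (3*(-7) - 1*63) = 3 - (-21 - 63) = 3 - 1*(-84) = 3 + 84 = 87)
k((-2*√(2 - 2)*(-5))*P(1, 1))*w = 87/(5 + (-2*√(2 - 2)*(-5))*(1*1)) = 87/(5 + (-2*√0*(-5))*1) = 87/(5 + (-2*0*(-5))*1) = 87/(5 + (0*(-5))*1) = 87/(5 + 0*1) = 87/(5 + 0) = 87/5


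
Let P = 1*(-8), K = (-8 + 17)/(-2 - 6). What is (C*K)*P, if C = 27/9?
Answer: 27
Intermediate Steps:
K = -9/8 (K = 9/(-8) = 9*(-1/8) = -9/8 ≈ -1.1250)
P = -8
C = 3 (C = 27*(1/9) = 3)
(C*K)*P = (3*(-9/8))*(-8) = -27/8*(-8) = 27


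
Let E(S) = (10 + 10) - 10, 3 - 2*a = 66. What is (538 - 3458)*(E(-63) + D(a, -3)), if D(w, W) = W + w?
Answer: 71540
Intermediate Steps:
a = -63/2 (a = 3/2 - 1/2*66 = 3/2 - 33 = -63/2 ≈ -31.500)
E(S) = 10 (E(S) = 20 - 10 = 10)
(538 - 3458)*(E(-63) + D(a, -3)) = (538 - 3458)*(10 + (-3 - 63/2)) = -2920*(10 - 69/2) = -2920*(-49/2) = 71540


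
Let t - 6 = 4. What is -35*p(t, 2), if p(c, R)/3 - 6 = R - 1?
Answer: -735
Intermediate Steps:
t = 10 (t = 6 + 4 = 10)
p(c, R) = 15 + 3*R (p(c, R) = 18 + 3*(R - 1) = 18 + 3*(-1 + R) = 18 + (-3 + 3*R) = 15 + 3*R)
-35*p(t, 2) = -35*(15 + 3*2) = -35*(15 + 6) = -35*21 = -735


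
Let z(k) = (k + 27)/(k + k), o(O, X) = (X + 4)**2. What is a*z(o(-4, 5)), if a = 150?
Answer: 100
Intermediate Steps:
o(O, X) = (4 + X)**2
z(k) = (27 + k)/(2*k) (z(k) = (27 + k)/((2*k)) = (27 + k)*(1/(2*k)) = (27 + k)/(2*k))
a*z(o(-4, 5)) = 150*((27 + (4 + 5)**2)/(2*((4 + 5)**2))) = 150*((27 + 9**2)/(2*(9**2))) = 150*((1/2)*(27 + 81)/81) = 150*((1/2)*(1/81)*108) = 150*(2/3) = 100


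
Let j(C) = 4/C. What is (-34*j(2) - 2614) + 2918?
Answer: 236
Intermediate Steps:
(-34*j(2) - 2614) + 2918 = (-136/2 - 2614) + 2918 = (-34*2 - 2614) + 2918 = (-68 - 2614) + 2918 = -2682 + 2918 = 236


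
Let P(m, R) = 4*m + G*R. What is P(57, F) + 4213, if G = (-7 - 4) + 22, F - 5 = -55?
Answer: 3891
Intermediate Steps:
F = -50 (F = 5 - 55 = -50)
G = 11 (G = -11 + 22 = 11)
P(m, R) = 4*m + 11*R
P(57, F) + 4213 = (4*57 + 11*(-50)) + 4213 = (228 - 550) + 4213 = -322 + 4213 = 3891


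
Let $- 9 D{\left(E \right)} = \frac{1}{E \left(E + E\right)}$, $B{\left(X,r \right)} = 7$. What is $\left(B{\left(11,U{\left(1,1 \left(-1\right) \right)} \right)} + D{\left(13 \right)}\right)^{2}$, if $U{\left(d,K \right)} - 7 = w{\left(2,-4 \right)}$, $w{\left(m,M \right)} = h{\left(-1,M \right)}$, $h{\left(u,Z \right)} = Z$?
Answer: $\frac{453391849}{9253764} \approx 48.995$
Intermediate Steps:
$w{\left(m,M \right)} = M$
$U{\left(d,K \right)} = 3$ ($U{\left(d,K \right)} = 7 - 4 = 3$)
$D{\left(E \right)} = - \frac{1}{18 E^{2}}$ ($D{\left(E \right)} = - \frac{1}{9 E \left(E + E\right)} = - \frac{1}{9 E 2 E} = - \frac{1}{9 \cdot 2 E^{2}} = - \frac{\frac{1}{2} \frac{1}{E^{2}}}{9} = - \frac{1}{18 E^{2}}$)
$\left(B{\left(11,U{\left(1,1 \left(-1\right) \right)} \right)} + D{\left(13 \right)}\right)^{2} = \left(7 - \frac{1}{18 \cdot 169}\right)^{2} = \left(7 - \frac{1}{3042}\right)^{2} = \left(\frac{21293}{3042}\right)^{2} = \frac{453391849}{9253764}$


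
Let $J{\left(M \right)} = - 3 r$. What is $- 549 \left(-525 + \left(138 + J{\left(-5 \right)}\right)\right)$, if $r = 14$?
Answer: $235521$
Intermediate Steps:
$J{\left(M \right)} = -42$ ($J{\left(M \right)} = \left(-3\right) 14 = -42$)
$- 549 \left(-525 + \left(138 + J{\left(-5 \right)}\right)\right) = - 549 \left(-525 + \left(138 - 42\right)\right) = - 549 \left(-525 + 96\right) = \left(-549\right) \left(-429\right) = 235521$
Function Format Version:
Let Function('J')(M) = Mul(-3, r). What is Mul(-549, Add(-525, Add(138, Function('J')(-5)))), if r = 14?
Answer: 235521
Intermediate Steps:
Function('J')(M) = -42 (Function('J')(M) = Mul(-3, 14) = -42)
Mul(-549, Add(-525, Add(138, Function('J')(-5)))) = Mul(-549, Add(-525, Add(138, -42))) = Mul(-549, Add(-525, 96)) = Mul(-549, -429) = 235521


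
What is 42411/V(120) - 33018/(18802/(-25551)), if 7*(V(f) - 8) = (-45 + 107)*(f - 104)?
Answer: 26168225277/579544 ≈ 45153.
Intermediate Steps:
V(f) = -6392/7 + 62*f/7 (V(f) = 8 + ((-45 + 107)*(f - 104))/7 = 8 + (62*(-104 + f))/7 = 8 + (-6448 + 62*f)/7 = 8 + (-6448/7 + 62*f/7) = -6392/7 + 62*f/7)
42411/V(120) - 33018/(18802/(-25551)) = 42411/(-6392/7 + (62/7)*120) - 33018/(18802/(-25551)) = 42411/(-6392/7 + 7440/7) - 33018/(18802*(-1/25551)) = 42411/(1048/7) - 33018/(-1106/1503) = 42411*(7/1048) - 33018*(-1503/1106) = 296877/1048 + 24813027/553 = 26168225277/579544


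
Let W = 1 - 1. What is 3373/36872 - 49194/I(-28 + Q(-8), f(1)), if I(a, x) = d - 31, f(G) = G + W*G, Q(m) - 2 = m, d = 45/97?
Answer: 87978232061/54607432 ≈ 1611.1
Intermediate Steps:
d = 45/97 (d = 45*(1/97) = 45/97 ≈ 0.46392)
W = 0
Q(m) = 2 + m
f(G) = G (f(G) = G + 0*G = G + 0 = G)
I(a, x) = -2962/97 (I(a, x) = 45/97 - 31 = -2962/97)
3373/36872 - 49194/I(-28 + Q(-8), f(1)) = 3373/36872 - 49194/(-2962/97) = 3373*(1/36872) - 49194*(-97/2962) = 3373/36872 + 2385909/1481 = 87978232061/54607432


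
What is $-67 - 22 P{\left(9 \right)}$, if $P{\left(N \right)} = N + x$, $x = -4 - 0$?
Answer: $-177$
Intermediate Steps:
$x = -4$ ($x = -4 + 0 = -4$)
$P{\left(N \right)} = -4 + N$ ($P{\left(N \right)} = N - 4 = -4 + N$)
$-67 - 22 P{\left(9 \right)} = -67 - 22 \left(-4 + 9\right) = -67 - 110 = -177$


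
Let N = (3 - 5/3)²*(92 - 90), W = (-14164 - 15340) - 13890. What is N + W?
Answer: -390514/9 ≈ -43390.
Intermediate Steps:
W = -43394 (W = -29504 - 13890 = -43394)
N = 32/9 (N = (3 - 5*⅓)²*2 = (3 - 5/3)²*2 = (4/3)²*2 = (16/9)*2 = 32/9 ≈ 3.5556)
N + W = 32/9 - 43394 = -390514/9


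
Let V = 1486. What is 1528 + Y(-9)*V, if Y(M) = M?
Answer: -11846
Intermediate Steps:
1528 + Y(-9)*V = 1528 - 9*1486 = 1528 - 13374 = -11846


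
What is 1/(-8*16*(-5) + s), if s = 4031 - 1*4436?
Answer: 1/235 ≈ 0.0042553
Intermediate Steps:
s = -405 (s = 4031 - 4436 = -405)
1/(-8*16*(-5) + s) = 1/(-8*16*(-5) - 405) = 1/(-128*(-5) - 405) = 1/(640 - 405) = 1/235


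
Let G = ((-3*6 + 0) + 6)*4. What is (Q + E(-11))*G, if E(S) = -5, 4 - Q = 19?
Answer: 960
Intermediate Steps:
Q = -15 (Q = 4 - 1*19 = 4 - 19 = -15)
G = -48 (G = ((-18 + 0) + 6)*4 = (-18 + 6)*4 = -12*4 = -48)
(Q + E(-11))*G = (-15 - 5)*(-48) = -20*(-48) = 960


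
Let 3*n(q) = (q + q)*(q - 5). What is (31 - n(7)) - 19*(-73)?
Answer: 4226/3 ≈ 1408.7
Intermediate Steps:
n(q) = 2*q*(-5 + q)/3 (n(q) = ((q + q)*(q - 5))/3 = ((2*q)*(-5 + q))/3 = (2*q*(-5 + q))/3 = 2*q*(-5 + q)/3)
(31 - n(7)) - 19*(-73) = (31 - 2*7*(-5 + 7)/3) - 19*(-73) = (31 - 2*7*2/3) + 1387 = (31 - 1*28/3) + 1387 = (31 - 28/3) + 1387 = 65/3 + 1387 = 4226/3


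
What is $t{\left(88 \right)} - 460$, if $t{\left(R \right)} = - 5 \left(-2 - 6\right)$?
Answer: $-420$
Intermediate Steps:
$t{\left(R \right)} = 40$ ($t{\left(R \right)} = \left(-5\right) \left(-8\right) = 40$)
$t{\left(88 \right)} - 460 = 40 - 460 = -420$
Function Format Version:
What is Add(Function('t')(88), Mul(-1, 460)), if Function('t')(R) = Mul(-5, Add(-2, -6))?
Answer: -420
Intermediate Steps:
Function('t')(R) = 40 (Function('t')(R) = Mul(-5, -8) = 40)
Add(Function('t')(88), Mul(-1, 460)) = Add(40, Mul(-1, 460)) = Add(40, -460) = -420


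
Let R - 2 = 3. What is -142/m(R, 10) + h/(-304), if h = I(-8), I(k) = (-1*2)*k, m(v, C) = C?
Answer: -1354/95 ≈ -14.253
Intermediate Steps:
R = 5 (R = 2 + 3 = 5)
I(k) = -2*k
h = 16 (h = -2*(-8) = 16)
-142/m(R, 10) + h/(-304) = -142/10 + 16/(-304) = -142*1/10 + 16*(-1/304) = -71/5 - 1/19 = -1354/95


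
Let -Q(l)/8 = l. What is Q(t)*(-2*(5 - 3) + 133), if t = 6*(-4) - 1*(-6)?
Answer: 18576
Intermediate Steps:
t = -18 (t = -24 + 6 = -18)
Q(l) = -8*l
Q(t)*(-2*(5 - 3) + 133) = (-8*(-18))*(-2*(5 - 3) + 133) = 144*(-2*2 + 133) = 144*(-4 + 133) = 144*129 = 18576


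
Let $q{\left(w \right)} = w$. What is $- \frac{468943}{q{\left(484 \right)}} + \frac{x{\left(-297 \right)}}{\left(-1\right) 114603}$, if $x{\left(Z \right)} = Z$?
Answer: $- \frac{17914043627}{18489284} \approx -968.89$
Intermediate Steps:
$- \frac{468943}{q{\left(484 \right)}} + \frac{x{\left(-297 \right)}}{\left(-1\right) 114603} = - \frac{468943}{484} - \frac{297}{\left(-1\right) 114603} = \left(-468943\right) \frac{1}{484} - \frac{297}{-114603} = - \frac{468943}{484} - - \frac{99}{38201} = - \frac{468943}{484} + \frac{99}{38201} = - \frac{17914043627}{18489284}$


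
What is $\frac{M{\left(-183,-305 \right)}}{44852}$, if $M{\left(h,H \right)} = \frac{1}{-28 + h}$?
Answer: $- \frac{1}{9463772} \approx -1.0567 \cdot 10^{-7}$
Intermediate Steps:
$\frac{M{\left(-183,-305 \right)}}{44852} = \frac{1}{\left(-28 - 183\right) 44852} = \frac{1}{-211} \cdot \frac{1}{44852} = \left(- \frac{1}{211}\right) \frac{1}{44852} = - \frac{1}{9463772}$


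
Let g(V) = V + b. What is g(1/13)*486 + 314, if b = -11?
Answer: -64930/13 ≈ -4994.6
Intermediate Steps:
g(V) = -11 + V (g(V) = V - 11 = -11 + V)
g(1/13)*486 + 314 = (-11 + 1/13)*486 + 314 = -142/13*486 + 314 = -69012/13 + 314 = -64930/13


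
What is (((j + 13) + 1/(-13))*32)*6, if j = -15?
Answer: -5184/13 ≈ -398.77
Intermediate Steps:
(((j + 13) + 1/(-13))*32)*6 = (((-15 + 13) + 1/(-13))*32)*6 = ((-2 - 1/13)*32)*6 = -27/13*32*6 = -864/13*6 = -5184/13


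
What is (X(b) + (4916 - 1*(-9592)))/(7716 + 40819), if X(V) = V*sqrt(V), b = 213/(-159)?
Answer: 14508/48535 - 71*I*sqrt(3763)/136334815 ≈ 0.29892 - 3.1946e-5*I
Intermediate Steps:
b = -71/53 (b = 213*(-1/159) = -71/53 ≈ -1.3396)
X(V) = V**(3/2)
(X(b) + (4916 - 1*(-9592)))/(7716 + 40819) = ((-71/53)**(3/2) + (4916 - 1*(-9592)))/(7716 + 40819) = (-71*I*sqrt(3763)/2809 + (4916 + 9592))/48535 = (-71*I*sqrt(3763)/2809 + 14508)*(1/48535) = (14508 - 71*I*sqrt(3763)/2809)*(1/48535) = 14508/48535 - 71*I*sqrt(3763)/136334815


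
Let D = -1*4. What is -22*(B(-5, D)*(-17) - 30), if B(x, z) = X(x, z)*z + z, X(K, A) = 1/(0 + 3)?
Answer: -4004/3 ≈ -1334.7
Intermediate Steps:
X(K, A) = 1/3
D = -4
B(x, z) = 4*z/3 (B(x, z) = z/3 + z = 4*z/3)
-22*(B(-5, D)*(-17) - 30) = -22*(((4/3)*(-4))*(-17) - 30) = -22*(-16/3*(-17) - 30) = -22*(272/3 - 30) = -22*182/3 = -4004/3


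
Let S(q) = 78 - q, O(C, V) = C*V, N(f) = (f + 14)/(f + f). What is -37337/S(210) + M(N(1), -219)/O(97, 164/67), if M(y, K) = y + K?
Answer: 296043245/1049928 ≈ 281.97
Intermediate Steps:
N(f) = (14 + f)/(2*f) (N(f) = (14 + f)/((2*f)) = (14 + f)*(1/(2*f)) = (14 + f)/(2*f))
M(y, K) = K + y
-37337/S(210) + M(N(1), -219)/O(97, 164/67) = -37337/(78 - 1*210) + (-219 + (1/2)*(14 + 1)/1)/((97*(164/67))) = -37337/(78 - 210) + (-219 + (1/2)*1*15)/((97*(164*(1/67)))) = -37337/(-132) + (-219 + 15/2)/((97*(164/67))) = -37337*(-1/132) - 423/(2*15908/67) = 37337/132 - 423/2*67/15908 = 37337/132 - 28341/31816 = 296043245/1049928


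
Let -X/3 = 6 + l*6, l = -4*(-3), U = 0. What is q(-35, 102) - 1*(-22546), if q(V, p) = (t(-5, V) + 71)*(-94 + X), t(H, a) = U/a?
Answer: -742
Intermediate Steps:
l = 12
t(H, a) = 0 (t(H, a) = 0/a = 0)
X = -234 (X = -3*(6 + 12*6) = -3*(6 + 72) = -3*78 = -234)
q(V, p) = -23288 (q(V, p) = (0 + 71)*(-94 - 234) = 71*(-328) = -23288)
q(-35, 102) - 1*(-22546) = -23288 - 1*(-22546) = -23288 + 22546 = -742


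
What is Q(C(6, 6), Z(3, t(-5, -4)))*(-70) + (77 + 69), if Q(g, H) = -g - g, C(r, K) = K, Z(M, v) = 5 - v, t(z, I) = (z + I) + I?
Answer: 986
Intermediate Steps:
t(z, I) = z + 2*I (t(z, I) = (I + z) + I = z + 2*I)
Q(g, H) = -2*g
Q(C(6, 6), Z(3, t(-5, -4)))*(-70) + (77 + 69) = -2*6*(-70) + (77 + 69) = -12*(-70) + 146 = 840 + 146 = 986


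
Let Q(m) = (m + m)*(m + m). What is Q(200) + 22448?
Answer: 182448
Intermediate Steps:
Q(m) = 4*m² (Q(m) = (2*m)*(2*m) = 4*m²)
Q(200) + 22448 = 4*200² + 22448 = 4*40000 + 22448 = 160000 + 22448 = 182448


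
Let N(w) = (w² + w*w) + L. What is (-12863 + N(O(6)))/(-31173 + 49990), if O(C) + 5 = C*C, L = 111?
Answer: -10830/18817 ≈ -0.57554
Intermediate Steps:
O(C) = -5 + C² (O(C) = -5 + C*C = -5 + C²)
N(w) = 111 + 2*w² (N(w) = (w² + w*w) + 111 = (w² + w²) + 111 = 2*w² + 111 = 111 + 2*w²)
(-12863 + N(O(6)))/(-31173 + 49990) = (-12863 + (111 + 2*(-5 + 6²)²))/(-31173 + 49990) = (-12863 + (111 + 2*(-5 + 36)²))/18817 = (-12863 + (111 + 2*31²))*(1/18817) = (-12863 + (111 + 2*961))*(1/18817) = (-12863 + (111 + 1922))*(1/18817) = (-12863 + 2033)*(1/18817) = -10830*1/18817 = -10830/18817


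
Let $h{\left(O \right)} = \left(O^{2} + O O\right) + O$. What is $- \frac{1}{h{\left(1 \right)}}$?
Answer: $- \frac{1}{3} \approx -0.33333$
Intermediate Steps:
$h{\left(O \right)} = O + 2 O^{2}$ ($h{\left(O \right)} = \left(O^{2} + O^{2}\right) + O = 2 O^{2} + O = O + 2 O^{2}$)
$- \frac{1}{h{\left(1 \right)}} = - \frac{1}{1 \left(1 + 2 \cdot 1\right)} = - \frac{1}{1 \left(1 + 2\right)} = - \frac{1}{1 \cdot 3} = - \frac{1}{3}$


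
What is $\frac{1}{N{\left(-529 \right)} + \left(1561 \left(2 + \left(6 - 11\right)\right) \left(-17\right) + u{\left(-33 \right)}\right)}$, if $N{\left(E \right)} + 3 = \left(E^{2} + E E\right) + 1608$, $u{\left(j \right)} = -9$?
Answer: $\frac{1}{640889} \approx 1.5603 \cdot 10^{-6}$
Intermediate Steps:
$N{\left(E \right)} = 1605 + 2 E^{2}$ ($N{\left(E \right)} = -3 + \left(\left(E^{2} + E E\right) + 1608\right) = -3 + \left(\left(E^{2} + E^{2}\right) + 1608\right) = -3 + \left(2 E^{2} + 1608\right) = -3 + \left(1608 + 2 E^{2}\right) = 1605 + 2 E^{2}$)
$\frac{1}{N{\left(-529 \right)} + \left(1561 \left(2 + \left(6 - 11\right)\right) \left(-17\right) + u{\left(-33 \right)}\right)} = \frac{1}{\left(1605 + 2 \left(-529\right)^{2}\right) - \left(9 - 1561 \left(2 + \left(6 - 11\right)\right) \left(-17\right)\right)} = \frac{1}{\left(1605 + 2 \cdot 279841\right) - \left(9 - 1561 \left(2 + \left(6 - 11\right)\right) \left(-17\right)\right)} = \frac{1}{\left(1605 + 559682\right) - \left(9 - 1561 \left(2 - 5\right) \left(-17\right)\right)} = \frac{1}{561287 - \left(9 - 1561 \left(\left(-3\right) \left(-17\right)\right)\right)} = \frac{1}{561287 + \left(1561 \cdot 51 - 9\right)} = \frac{1}{561287 + \left(79611 - 9\right)} = \frac{1}{561287 + 79602} = \frac{1}{640889}$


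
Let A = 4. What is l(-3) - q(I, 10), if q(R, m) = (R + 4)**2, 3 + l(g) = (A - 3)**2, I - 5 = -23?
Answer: -198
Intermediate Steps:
I = -18 (I = 5 - 23 = -18)
l(g) = -2 (l(g) = -3 + (4 - 3)**2 = -3 + 1**2 = -3 + 1 = -2)
q(R, m) = (4 + R)**2
l(-3) - q(I, 10) = -2 - (4 - 18)**2 = -2 - 1*(-14)**2 = -2 - 1*196 = -2 - 196 = -198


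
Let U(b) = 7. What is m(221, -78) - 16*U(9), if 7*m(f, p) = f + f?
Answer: -342/7 ≈ -48.857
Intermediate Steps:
m(f, p) = 2*f/7 (m(f, p) = (f + f)/7 = (2*f)/7 = 2*f/7)
m(221, -78) - 16*U(9) = (2/7)*221 - 16*7 = 442/7 - 112 = -342/7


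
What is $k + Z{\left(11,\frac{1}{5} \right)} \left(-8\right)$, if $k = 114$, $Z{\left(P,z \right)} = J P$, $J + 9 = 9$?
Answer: $114$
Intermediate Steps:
$J = 0$ ($J = -9 + 9 = 0$)
$Z{\left(P,z \right)} = 0$ ($Z{\left(P,z \right)} = 0 P = 0$)
$k + Z{\left(11,\frac{1}{5} \right)} \left(-8\right) = 114 + 0 \left(-8\right) = 114 + 0 = 114$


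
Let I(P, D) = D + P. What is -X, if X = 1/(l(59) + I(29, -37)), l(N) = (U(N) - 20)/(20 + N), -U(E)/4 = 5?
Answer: 79/672 ≈ 0.11756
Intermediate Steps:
U(E) = -20 (U(E) = -4*5 = -20)
l(N) = -40/(20 + N) (l(N) = (-20 - 20)/(20 + N) = -40/(20 + N))
X = -79/672 (X = 1/(-40/(20 + 59) + (-37 + 29)) = 1/(-40/79 - 8) = 1/(-672/79) = -79/672 ≈ -0.11756)
-X = -1*(-79/672) = 79/672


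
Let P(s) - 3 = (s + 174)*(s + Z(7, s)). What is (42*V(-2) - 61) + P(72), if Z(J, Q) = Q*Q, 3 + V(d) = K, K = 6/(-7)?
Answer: 1292756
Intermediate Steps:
K = -6/7 (K = 6*(-⅐) = -6/7 ≈ -0.85714)
V(d) = -27/7 (V(d) = -3 - 6/7 = -27/7)
Z(J, Q) = Q²
P(s) = 3 + (174 + s)*(s + s²) (P(s) = 3 + (s + 174)*(s + s²) = 3 + (174 + s)*(s + s²))
(42*V(-2) - 61) + P(72) = (42*(-27/7) - 61) + (3 + 72³ + 174*72 + 175*72²) = (-162 - 61) + (3 + 373248 + 12528 + 175*5184) = -223 + (3 + 373248 + 12528 + 907200) = -223 + 1292979 = 1292756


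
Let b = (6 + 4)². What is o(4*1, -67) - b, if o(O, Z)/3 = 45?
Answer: 35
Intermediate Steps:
o(O, Z) = 135 (o(O, Z) = 3*45 = 135)
b = 100 (b = 10² = 100)
o(4*1, -67) - b = 135 - 1*100 = 135 - 100 = 35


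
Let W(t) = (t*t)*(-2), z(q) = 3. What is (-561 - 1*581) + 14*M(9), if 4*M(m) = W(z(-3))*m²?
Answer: -6245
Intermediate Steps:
W(t) = -2*t² (W(t) = t²*(-2) = -2*t²)
M(m) = -9*m²/2 (M(m) = ((-2*3²)*m²)/4 = ((-2*9)*m²)/4 = (-18*m²)/4 = -9*m²/2)
(-561 - 1*581) + 14*M(9) = (-561 - 1*581) + 14*(-9/2*9²) = (-561 - 581) + 14*(-9/2*81) = -1142 + 14*(-729/2) = -1142 - 5103 = -6245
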